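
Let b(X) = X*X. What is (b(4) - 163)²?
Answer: 21609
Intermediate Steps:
b(X) = X²
(b(4) - 163)² = (4² - 163)² = (16 - 163)² = (-147)² = 21609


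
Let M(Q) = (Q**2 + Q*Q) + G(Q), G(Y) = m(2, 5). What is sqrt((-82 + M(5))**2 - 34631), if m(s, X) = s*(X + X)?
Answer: I*sqrt(34487) ≈ 185.71*I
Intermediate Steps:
m(s, X) = 2*X*s (m(s, X) = s*(2*X) = 2*X*s)
G(Y) = 20 (G(Y) = 2*5*2 = 20)
M(Q) = 20 + 2*Q**2 (M(Q) = (Q**2 + Q*Q) + 20 = (Q**2 + Q**2) + 20 = 2*Q**2 + 20 = 20 + 2*Q**2)
sqrt((-82 + M(5))**2 - 34631) = sqrt((-82 + (20 + 2*5**2))**2 - 34631) = sqrt((-82 + (20 + 2*25))**2 - 34631) = sqrt((-82 + (20 + 50))**2 - 34631) = sqrt((-82 + 70)**2 - 34631) = sqrt((-12)**2 - 34631) = sqrt(144 - 34631) = sqrt(-34487) = I*sqrt(34487)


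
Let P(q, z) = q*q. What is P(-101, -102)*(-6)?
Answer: -61206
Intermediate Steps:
P(q, z) = q²
P(-101, -102)*(-6) = (-101)²*(-6) = 10201*(-6) = -61206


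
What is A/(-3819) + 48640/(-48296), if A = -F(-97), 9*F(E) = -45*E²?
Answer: -307230185/23055303 ≈ -13.326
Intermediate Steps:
F(E) = -5*E² (F(E) = (-45*E²)/9 = -5*E²)
A = 47045 (A = -(-5)*(-97)² = -(-5)*9409 = -1*(-47045) = 47045)
A/(-3819) + 48640/(-48296) = 47045/(-3819) + 48640/(-48296) = 47045*(-1/3819) + 48640*(-1/48296) = -47045/3819 - 6080/6037 = -307230185/23055303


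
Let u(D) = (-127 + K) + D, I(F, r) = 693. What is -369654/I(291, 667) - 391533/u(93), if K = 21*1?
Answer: 88842289/3003 ≈ 29585.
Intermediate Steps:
K = 21
u(D) = -106 + D (u(D) = (-127 + 21) + D = -106 + D)
-369654/I(291, 667) - 391533/u(93) = -369654/693 - 391533/(-106 + 93) = -369654*1/693 - 391533/(-13) = -123218/231 - 391533*(-1/13) = -123218/231 + 391533/13 = 88842289/3003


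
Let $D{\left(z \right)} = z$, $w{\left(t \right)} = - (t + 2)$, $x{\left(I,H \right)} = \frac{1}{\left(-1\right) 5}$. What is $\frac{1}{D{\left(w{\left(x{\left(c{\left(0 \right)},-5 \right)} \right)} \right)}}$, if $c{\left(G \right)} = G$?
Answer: $- \frac{5}{9} \approx -0.55556$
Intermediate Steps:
$x{\left(I,H \right)} = - \frac{1}{5}$ ($x{\left(I,H \right)} = \frac{1}{-5} = - \frac{1}{5}$)
$w{\left(t \right)} = -2 - t$ ($w{\left(t \right)} = - (2 + t) = -2 - t$)
$\frac{1}{D{\left(w{\left(x{\left(c{\left(0 \right)},-5 \right)} \right)} \right)}} = \frac{1}{-2 - - \frac{1}{5}} = \frac{1}{-2 + \frac{1}{5}} = \frac{1}{- \frac{9}{5}} = - \frac{5}{9}$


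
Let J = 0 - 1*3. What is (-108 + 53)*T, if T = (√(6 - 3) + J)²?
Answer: -660 + 330*√3 ≈ -88.423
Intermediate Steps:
J = -3 (J = 0 - 3 = -3)
T = (-3 + √3)² (T = (√(6 - 3) - 3)² = (√3 - 3)² = (-3 + √3)² ≈ 1.6077)
(-108 + 53)*T = (-108 + 53)*(3 - √3)² = -55*(3 - √3)²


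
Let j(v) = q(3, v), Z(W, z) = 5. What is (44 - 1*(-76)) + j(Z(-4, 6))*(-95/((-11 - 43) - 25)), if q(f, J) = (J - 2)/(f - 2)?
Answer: 9765/79 ≈ 123.61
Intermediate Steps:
q(f, J) = (-2 + J)/(-2 + f)
j(v) = -2 + v (j(v) = (-2 + v)/(-2 + 3) = (-2 + v)/1 = 1*(-2 + v) = -2 + v)
(44 - 1*(-76)) + j(Z(-4, 6))*(-95/((-11 - 43) - 25)) = (44 - 1*(-76)) + (-2 + 5)*(-95/((-11 - 43) - 25)) = (44 + 76) + 3*(-95/(-54 - 25)) = 120 + 3*(-95/(-79)) = 120 + 3*(-95*(-1/79)) = 120 + 3*(95/79) = 120 + 285/79 = 9765/79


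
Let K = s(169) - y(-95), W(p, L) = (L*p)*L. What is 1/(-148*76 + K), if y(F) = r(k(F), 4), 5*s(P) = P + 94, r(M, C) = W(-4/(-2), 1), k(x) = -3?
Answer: -5/55987 ≈ -8.9306e-5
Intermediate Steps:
W(p, L) = p*L**2
r(M, C) = 2 (r(M, C) = -4/(-2)*1**2 = -4*(-1/2)*1 = 2*1 = 2)
s(P) = 94/5 + P/5 (s(P) = (P + 94)/5 = (94 + P)/5 = 94/5 + P/5)
y(F) = 2
K = 253/5 (K = (94/5 + (1/5)*169) - 1*2 = (94/5 + 169/5) - 2 = 263/5 - 2 = 253/5 ≈ 50.600)
1/(-148*76 + K) = 1/(-148*76 + 253/5) = 1/(-11248 + 253/5) = 1/(-55987/5) = -5/55987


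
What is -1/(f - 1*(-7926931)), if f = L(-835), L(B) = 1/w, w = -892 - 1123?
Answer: -2015/15972765964 ≈ -1.2615e-7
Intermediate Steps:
w = -2015
L(B) = -1/2015 (L(B) = 1/(-2015) = -1/2015)
f = -1/2015 ≈ -0.00049628
-1/(f - 1*(-7926931)) = -1/(-1/2015 - 1*(-7926931)) = -1/(-1/2015 + 7926931) = -1/15972765964/2015 = -1*2015/15972765964 = -2015/15972765964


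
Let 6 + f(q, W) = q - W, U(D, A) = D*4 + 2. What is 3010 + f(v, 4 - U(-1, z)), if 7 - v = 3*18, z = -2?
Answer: 2951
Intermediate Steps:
U(D, A) = 2 + 4*D (U(D, A) = 4*D + 2 = 2 + 4*D)
v = -47 (v = 7 - 3*18 = 7 - 1*54 = 7 - 54 = -47)
f(q, W) = -6 + q - W (f(q, W) = -6 + (q - W) = -6 + q - W)
3010 + f(v, 4 - U(-1, z)) = 3010 + (-6 - 47 - (4 - (2 + 4*(-1)))) = 3010 + (-6 - 47 - (4 - (2 - 4))) = 3010 + (-6 - 47 - (4 - 1*(-2))) = 3010 + (-6 - 47 - (4 + 2)) = 3010 + (-6 - 47 - 1*6) = 3010 + (-6 - 47 - 6) = 3010 - 59 = 2951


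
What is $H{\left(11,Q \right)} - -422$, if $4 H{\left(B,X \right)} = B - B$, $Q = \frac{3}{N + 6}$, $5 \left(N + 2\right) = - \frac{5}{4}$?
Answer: $422$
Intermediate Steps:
$N = - \frac{9}{4}$ ($N = -2 + \frac{\left(-5\right) \frac{1}{4}}{5} = -2 + \frac{1}{5} \left(- \frac{5}{4}\right) = -2 - \frac{1}{4} = - \frac{9}{4} \approx -2.25$)
$Q = \frac{4}{5}$ ($Q = \frac{3}{- \frac{9}{4} + 6} = \frac{3}{\frac{15}{4}} = 3 \cdot \frac{4}{15} = \frac{4}{5} \approx 0.8$)
$H{\left(B,X \right)} = 0$ ($H{\left(B,X \right)} = \frac{B - B}{4} = \frac{1}{4} \cdot 0 = 0$)
$H{\left(11,Q \right)} - -422 = 0 - -422 = 0 + 422 = 422$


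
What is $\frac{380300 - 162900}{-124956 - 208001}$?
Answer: $- \frac{217400}{332957} \approx -0.65294$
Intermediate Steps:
$\frac{380300 - 162900}{-124956 - 208001} = \frac{217400}{-124956 - 208001} = \frac{217400}{-332957} = 217400 \left(- \frac{1}{332957}\right) = - \frac{217400}{332957}$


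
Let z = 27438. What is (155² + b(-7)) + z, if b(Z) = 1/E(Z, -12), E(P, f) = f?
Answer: 617555/12 ≈ 51463.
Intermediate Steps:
b(Z) = -1/12 (b(Z) = 1/(-12) = -1/12)
(155² + b(-7)) + z = (155² - 1/12) + 27438 = (24025 - 1/12) + 27438 = 288299/12 + 27438 = 617555/12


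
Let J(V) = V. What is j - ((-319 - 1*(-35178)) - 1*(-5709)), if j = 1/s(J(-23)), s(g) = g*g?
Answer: -21460471/529 ≈ -40568.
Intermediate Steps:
s(g) = g²
j = 1/529 (j = 1/((-23)²) = 1/529 ≈ 0.0018904)
j - ((-319 - 1*(-35178)) - 1*(-5709)) = 1/529 - ((-319 - 1*(-35178)) - 1*(-5709)) = 1/529 - ((-319 + 35178) + 5709) = 1/529 - (34859 + 5709) = 1/529 - 1*40568 = 1/529 - 40568 = -21460471/529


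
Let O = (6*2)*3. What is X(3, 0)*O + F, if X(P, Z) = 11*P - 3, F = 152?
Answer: 1232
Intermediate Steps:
X(P, Z) = -3 + 11*P
O = 36 (O = 12*3 = 36)
X(3, 0)*O + F = (-3 + 11*3)*36 + 152 = (-3 + 33)*36 + 152 = 30*36 + 152 = 1080 + 152 = 1232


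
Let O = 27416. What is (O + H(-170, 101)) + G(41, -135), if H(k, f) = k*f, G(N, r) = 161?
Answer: 10407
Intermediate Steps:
H(k, f) = f*k
(O + H(-170, 101)) + G(41, -135) = (27416 + 101*(-170)) + 161 = (27416 - 17170) + 161 = 10246 + 161 = 10407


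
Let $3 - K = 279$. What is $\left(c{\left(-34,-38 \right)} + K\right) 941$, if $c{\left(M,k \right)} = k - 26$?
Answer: $-319940$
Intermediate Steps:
$c{\left(M,k \right)} = -26 + k$
$K = -276$ ($K = 3 - 279 = -276$)
$\left(c{\left(-34,-38 \right)} + K\right) 941 = \left(\left(-26 - 38\right) - 276\right) 941 = \left(-64 - 276\right) 941 = \left(-340\right) 941 = -319940$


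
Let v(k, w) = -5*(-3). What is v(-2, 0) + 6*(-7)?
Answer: -27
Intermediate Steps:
v(k, w) = 15
v(-2, 0) + 6*(-7) = 15 + 6*(-7) = 15 - 42 = -27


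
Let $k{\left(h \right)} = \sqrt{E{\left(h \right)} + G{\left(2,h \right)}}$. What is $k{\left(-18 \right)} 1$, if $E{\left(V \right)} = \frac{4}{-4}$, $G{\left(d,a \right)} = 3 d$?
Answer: $\sqrt{5} \approx 2.2361$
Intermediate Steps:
$E{\left(V \right)} = -1$ ($E{\left(V \right)} = 4 \left(- \frac{1}{4}\right) = -1$)
$k{\left(h \right)} = \sqrt{5}$ ($k{\left(h \right)} = \sqrt{-1 + 3 \cdot 2} = \sqrt{-1 + 6} = \sqrt{5}$)
$k{\left(-18 \right)} 1 = \sqrt{5} \cdot 1 = \sqrt{5}$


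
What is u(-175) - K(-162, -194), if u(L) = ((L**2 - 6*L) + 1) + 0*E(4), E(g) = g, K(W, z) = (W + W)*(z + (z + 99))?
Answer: -61960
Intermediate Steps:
K(W, z) = 2*W*(99 + 2*z) (K(W, z) = (2*W)*(z + (99 + z)) = (2*W)*(99 + 2*z) = 2*W*(99 + 2*z))
u(L) = 1 + L**2 - 6*L (u(L) = ((L**2 - 6*L) + 1) + 0*4 = (1 + L**2 - 6*L) + 0 = 1 + L**2 - 6*L)
u(-175) - K(-162, -194) = (1 + (-175)**2 - 6*(-175)) - 2*(-162)*(99 + 2*(-194)) = (1 + 30625 + 1050) - 2*(-162)*(99 - 388) = 31676 - 2*(-162)*(-289) = 31676 - 1*93636 = 31676 - 93636 = -61960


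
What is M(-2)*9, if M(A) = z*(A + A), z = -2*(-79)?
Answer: -5688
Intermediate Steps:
z = 158
M(A) = 316*A (M(A) = 158*(A + A) = 158*(2*A) = 316*A)
M(-2)*9 = (316*(-2))*9 = -632*9 = -5688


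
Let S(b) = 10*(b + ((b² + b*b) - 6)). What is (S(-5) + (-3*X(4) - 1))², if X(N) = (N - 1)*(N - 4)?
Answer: 151321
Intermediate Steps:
X(N) = (-1 + N)*(-4 + N)
S(b) = -60 + 10*b + 20*b² (S(b) = 10*(b + ((b² + b²) - 6)) = 10*(b + (2*b² - 6)) = 10*(b + (-6 + 2*b²)) = 10*(-6 + b + 2*b²) = -60 + 10*b + 20*b²)
(S(-5) + (-3*X(4) - 1))² = ((-60 + 10*(-5) + 20*(-5)²) + (-3*(4 + 4² - 5*4) - 1))² = ((-60 - 50 + 20*25) + (-3*(4 + 16 - 20) - 1))² = ((-60 - 50 + 500) + (-3*0 - 1))² = (390 + (0 - 1))² = (390 - 1)² = 389² = 151321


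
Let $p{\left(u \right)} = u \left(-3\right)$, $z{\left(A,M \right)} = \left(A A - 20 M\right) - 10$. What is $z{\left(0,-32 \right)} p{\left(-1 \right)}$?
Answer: $1890$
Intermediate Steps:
$z{\left(A,M \right)} = -10 + A^{2} - 20 M$ ($z{\left(A,M \right)} = \left(A^{2} - 20 M\right) - 10 = -10 + A^{2} - 20 M$)
$p{\left(u \right)} = - 3 u$
$z{\left(0,-32 \right)} p{\left(-1 \right)} = \left(-10 + 0^{2} - -640\right) \left(\left(-3\right) \left(-1\right)\right) = \left(-10 + 0 + 640\right) 3 = 630 \cdot 3 = 1890$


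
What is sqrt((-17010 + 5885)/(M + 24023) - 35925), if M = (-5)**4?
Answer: 5*I*sqrt(218255704602)/12324 ≈ 189.54*I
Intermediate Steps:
M = 625
sqrt((-17010 + 5885)/(M + 24023) - 35925) = sqrt((-17010 + 5885)/(625 + 24023) - 35925) = sqrt(-11125/24648 - 35925) = sqrt(-885490525/24648) = 5*I*sqrt(218255704602)/12324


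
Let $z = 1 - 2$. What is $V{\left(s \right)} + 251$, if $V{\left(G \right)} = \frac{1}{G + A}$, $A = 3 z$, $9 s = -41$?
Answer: $\frac{17059}{68} \approx 250.87$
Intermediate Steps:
$s = - \frac{41}{9}$ ($s = \frac{1}{9} \left(-41\right) = - \frac{41}{9} \approx -4.5556$)
$z = -1$
$A = -3$ ($A = 3 \left(-1\right) = -3$)
$V{\left(G \right)} = \frac{1}{-3 + G}$ ($V{\left(G \right)} = \frac{1}{G - 3} = \frac{1}{-3 + G}$)
$V{\left(s \right)} + 251 = \frac{1}{-3 - \frac{41}{9}} + 251 = \frac{1}{- \frac{68}{9}} + 251 = - \frac{9}{68} + 251 = \frac{17059}{68}$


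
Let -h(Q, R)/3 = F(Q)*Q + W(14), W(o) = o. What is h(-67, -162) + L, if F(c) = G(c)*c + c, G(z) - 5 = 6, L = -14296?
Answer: -175942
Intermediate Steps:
G(z) = 11 (G(z) = 5 + 6 = 11)
F(c) = 12*c (F(c) = 11*c + c = 12*c)
h(Q, R) = -42 - 36*Q**2 (h(Q, R) = -3*((12*Q)*Q + 14) = -3*(12*Q**2 + 14) = -3*(14 + 12*Q**2) = -42 - 36*Q**2)
h(-67, -162) + L = (-42 - 36*(-67)**2) - 14296 = (-42 - 36*4489) - 14296 = (-42 - 161604) - 14296 = -161646 - 14296 = -175942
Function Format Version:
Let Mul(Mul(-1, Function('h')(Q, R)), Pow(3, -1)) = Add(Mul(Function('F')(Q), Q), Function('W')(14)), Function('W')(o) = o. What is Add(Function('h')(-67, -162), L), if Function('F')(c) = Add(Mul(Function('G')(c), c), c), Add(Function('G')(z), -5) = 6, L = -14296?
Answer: -175942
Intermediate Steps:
Function('G')(z) = 11 (Function('G')(z) = Add(5, 6) = 11)
Function('F')(c) = Mul(12, c) (Function('F')(c) = Add(Mul(11, c), c) = Mul(12, c))
Function('h')(Q, R) = Add(-42, Mul(-36, Pow(Q, 2))) (Function('h')(Q, R) = Mul(-3, Add(Mul(Mul(12, Q), Q), 14)) = Mul(-3, Add(Mul(12, Pow(Q, 2)), 14)) = Mul(-3, Add(14, Mul(12, Pow(Q, 2)))) = Add(-42, Mul(-36, Pow(Q, 2))))
Add(Function('h')(-67, -162), L) = Add(Add(-42, Mul(-36, Pow(-67, 2))), -14296) = Add(Add(-42, Mul(-36, 4489)), -14296) = Add(Add(-42, -161604), -14296) = Add(-161646, -14296) = -175942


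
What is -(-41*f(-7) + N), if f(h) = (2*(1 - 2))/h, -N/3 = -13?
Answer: -191/7 ≈ -27.286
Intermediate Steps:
N = 39 (N = -3*(-13) = 39)
f(h) = -2/h (f(h) = (2*(-1))/h = -2/h)
-(-41*f(-7) + N) = -(-(-82)/(-7) + 39) = -(-(-82)*(-1)/7 + 39) = -(-41*2/7 + 39) = -(-82/7 + 39) = -1*191/7 = -191/7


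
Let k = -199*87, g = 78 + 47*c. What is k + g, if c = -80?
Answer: -20995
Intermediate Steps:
g = -3682 (g = 78 + 47*(-80) = 78 - 3760 = -3682)
k = -17313
k + g = -17313 - 3682 = -20995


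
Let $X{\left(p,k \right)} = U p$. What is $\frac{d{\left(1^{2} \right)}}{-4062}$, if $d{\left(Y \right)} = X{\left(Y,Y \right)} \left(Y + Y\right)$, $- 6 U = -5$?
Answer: $- \frac{5}{12186} \approx -0.00041031$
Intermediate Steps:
$U = \frac{5}{6}$ ($U = \left(- \frac{1}{6}\right) \left(-5\right) = \frac{5}{6} \approx 0.83333$)
$X{\left(p,k \right)} = \frac{5 p}{6}$
$d{\left(Y \right)} = \frac{5 Y^{2}}{3}$ ($d{\left(Y \right)} = \frac{5 Y}{6} \left(Y + Y\right) = \frac{5 Y}{6} \cdot 2 Y = \frac{5 Y^{2}}{3}$)
$\frac{d{\left(1^{2} \right)}}{-4062} = \frac{\frac{5}{3} \left(1^{2}\right)^{2}}{-4062} = \frac{5 \cdot 1^{2}}{3} \left(- \frac{1}{4062}\right) = \frac{5}{3} \cdot 1 \left(- \frac{1}{4062}\right) = \frac{5}{3} \left(- \frac{1}{4062}\right) = - \frac{5}{12186}$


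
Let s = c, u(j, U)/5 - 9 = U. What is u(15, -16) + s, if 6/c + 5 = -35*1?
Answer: -703/20 ≈ -35.150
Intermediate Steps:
u(j, U) = 45 + 5*U
c = -3/20 (c = 6/(-5 - 35*1) = 6/(-5 - 35) = 6/(-40) = 6*(-1/40) = -3/20 ≈ -0.15000)
s = -3/20 ≈ -0.15000
u(15, -16) + s = (45 + 5*(-16)) - 3/20 = (45 - 80) - 3/20 = -35 - 3/20 = -703/20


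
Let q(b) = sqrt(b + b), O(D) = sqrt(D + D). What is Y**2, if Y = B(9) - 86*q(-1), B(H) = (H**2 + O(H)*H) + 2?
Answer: -6445 - 9288*I + sqrt(2)*(4482 - 14276*I) ≈ -106.49 - 29477.0*I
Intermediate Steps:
O(D) = sqrt(2)*sqrt(D) (O(D) = sqrt(2*D) = sqrt(2)*sqrt(D))
q(b) = sqrt(2)*sqrt(b) (q(b) = sqrt(2*b) = sqrt(2)*sqrt(b))
B(H) = 2 + H**2 + sqrt(2)*H**(3/2) (B(H) = (H**2 + (sqrt(2)*sqrt(H))*H) + 2 = (H**2 + sqrt(2)*H**(3/2)) + 2 = 2 + H**2 + sqrt(2)*H**(3/2))
Y = 83 + 27*sqrt(2) - 86*I*sqrt(2) (Y = (2 + 9**2 + sqrt(2)*9**(3/2)) - 86*sqrt(2)*sqrt(-1) = (2 + 81 + sqrt(2)*27) - 86*sqrt(2)*I = (2 + 81 + 27*sqrt(2)) - 86*I*sqrt(2) = (83 + 27*sqrt(2)) - 86*I*sqrt(2) = 83 + 27*sqrt(2) - 86*I*sqrt(2) ≈ 121.18 - 121.62*I)
Y**2 = (83 + sqrt(2)*(27 - 86*I))**2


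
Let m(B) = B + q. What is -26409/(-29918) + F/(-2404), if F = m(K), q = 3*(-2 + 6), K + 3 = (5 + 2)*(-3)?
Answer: 15961563/17980718 ≈ 0.88770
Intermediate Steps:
K = -24 (K = -3 + (5 + 2)*(-3) = -3 + 7*(-3) = -3 - 21 = -24)
q = 12 (q = 3*4 = 12)
m(B) = 12 + B (m(B) = B + 12 = 12 + B)
F = -12 (F = 12 - 24 = -12)
-26409/(-29918) + F/(-2404) = -26409/(-29918) - 12/(-2404) = -26409*(-1/29918) - 12*(-1/2404) = 26409/29918 + 3/601 = 15961563/17980718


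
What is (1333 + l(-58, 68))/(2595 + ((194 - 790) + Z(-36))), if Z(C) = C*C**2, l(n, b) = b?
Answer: -1401/44657 ≈ -0.031372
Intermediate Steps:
Z(C) = C**3
(1333 + l(-58, 68))/(2595 + ((194 - 790) + Z(-36))) = (1333 + 68)/(2595 + ((194 - 790) + (-36)**3)) = 1401/(2595 + (-596 - 46656)) = 1401/(2595 - 47252) = 1401/(-44657) = 1401*(-1/44657) = -1401/44657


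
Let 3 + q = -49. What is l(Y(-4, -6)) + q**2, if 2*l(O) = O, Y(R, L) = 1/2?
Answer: 10817/4 ≈ 2704.3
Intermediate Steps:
Y(R, L) = 1/2
l(O) = O/2
q = -52 (q = -3 - 49 = -52)
l(Y(-4, -6)) + q**2 = (1/2)*(1/2) + (-52)**2 = 1/4 + 2704 = 10817/4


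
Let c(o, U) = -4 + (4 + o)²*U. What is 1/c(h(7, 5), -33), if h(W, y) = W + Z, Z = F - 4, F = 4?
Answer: -1/3997 ≈ -0.00025019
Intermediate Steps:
Z = 0 (Z = 4 - 4 = 0)
h(W, y) = W (h(W, y) = W + 0 = W)
c(o, U) = -4 + U*(4 + o)²
1/c(h(7, 5), -33) = 1/(-4 - 33*(4 + 7)²) = 1/(-4 - 33*11²) = 1/(-4 - 33*121) = 1/(-4 - 3993) = 1/(-3997) = -1/3997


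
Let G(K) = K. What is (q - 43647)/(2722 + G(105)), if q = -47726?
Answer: -91373/2827 ≈ -32.322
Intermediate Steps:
(q - 43647)/(2722 + G(105)) = (-47726 - 43647)/(2722 + 105) = -91373/2827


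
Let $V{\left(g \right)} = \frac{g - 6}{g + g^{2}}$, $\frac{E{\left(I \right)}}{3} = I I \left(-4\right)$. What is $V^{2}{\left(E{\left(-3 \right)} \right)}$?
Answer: $\frac{361}{3709476} \approx 9.7318 \cdot 10^{-5}$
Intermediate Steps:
$E{\left(I \right)} = - 12 I^{2}$ ($E{\left(I \right)} = 3 I I \left(-4\right) = 3 I^{2} \left(-4\right) = 3 \left(- 4 I^{2}\right) = - 12 I^{2}$)
$V{\left(g \right)} = \frac{-6 + g}{g + g^{2}}$
$V^{2}{\left(E{\left(-3 \right)} \right)} = \left(\frac{-6 - 12 \left(-3\right)^{2}}{- 12 \left(-3\right)^{2} \left(1 - 12 \left(-3\right)^{2}\right)}\right)^{2} = \left(\frac{-6 - 108}{\left(-12\right) 9 \left(1 - 108\right)}\right)^{2} = \left(\frac{-6 - 108}{\left(-108\right) \left(1 - 108\right)}\right)^{2} = \left(\left(- \frac{1}{108}\right) \frac{1}{-107} \left(-114\right)\right)^{2} = \left(\left(- \frac{1}{108}\right) \left(- \frac{1}{107}\right) \left(-114\right)\right)^{2} = \left(- \frac{19}{1926}\right)^{2} = \frac{361}{3709476}$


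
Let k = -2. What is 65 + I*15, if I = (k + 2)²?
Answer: 65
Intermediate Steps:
I = 0 (I = (-2 + 2)² = 0² = 0)
65 + I*15 = 65 + 0*15 = 65 + 0 = 65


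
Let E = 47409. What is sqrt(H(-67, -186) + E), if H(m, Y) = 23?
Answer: 154*sqrt(2) ≈ 217.79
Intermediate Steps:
sqrt(H(-67, -186) + E) = sqrt(23 + 47409) = sqrt(47432) = 154*sqrt(2)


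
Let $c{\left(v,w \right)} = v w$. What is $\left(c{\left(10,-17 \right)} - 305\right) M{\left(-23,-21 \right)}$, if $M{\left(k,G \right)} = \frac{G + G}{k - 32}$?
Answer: $- \frac{3990}{11} \approx -362.73$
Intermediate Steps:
$M{\left(k,G \right)} = \frac{2 G}{-32 + k}$
$\left(c{\left(10,-17 \right)} - 305\right) M{\left(-23,-21 \right)} = \left(10 \left(-17\right) - 305\right) 2 \left(-21\right) \frac{1}{-32 - 23} = \left(-170 - 305\right) 2 \left(-21\right) \frac{1}{-55} = - 475 \cdot 2 \left(-21\right) \left(- \frac{1}{55}\right) = \left(-475\right) \frac{42}{55} = - \frac{3990}{11}$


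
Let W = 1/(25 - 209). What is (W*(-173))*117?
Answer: 20241/184 ≈ 110.01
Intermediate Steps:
W = -1/184 (W = 1/(-184) = -1/184 ≈ -0.0054348)
(W*(-173))*117 = -1/184*(-173)*117 = (173/184)*117 = 20241/184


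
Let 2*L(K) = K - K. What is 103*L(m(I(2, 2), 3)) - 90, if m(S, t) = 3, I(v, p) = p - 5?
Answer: -90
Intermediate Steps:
I(v, p) = -5 + p
L(K) = 0 (L(K) = (K - K)/2 = (½)*0 = 0)
103*L(m(I(2, 2), 3)) - 90 = 103*0 - 90 = 0 - 90 = -90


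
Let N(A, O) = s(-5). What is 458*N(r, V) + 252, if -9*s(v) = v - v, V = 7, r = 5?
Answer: 252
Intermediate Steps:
s(v) = 0 (s(v) = -(v - v)/9 = -⅑*0 = 0)
N(A, O) = 0
458*N(r, V) + 252 = 458*0 + 252 = 0 + 252 = 252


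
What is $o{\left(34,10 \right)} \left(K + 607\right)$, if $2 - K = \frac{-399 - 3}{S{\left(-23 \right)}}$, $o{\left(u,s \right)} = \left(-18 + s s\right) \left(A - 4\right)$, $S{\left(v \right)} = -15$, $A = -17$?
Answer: $- \frac{5012742}{5} \approx -1.0025 \cdot 10^{6}$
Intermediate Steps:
$o{\left(u,s \right)} = 378 - 21 s^{2}$ ($o{\left(u,s \right)} = \left(-18 + s s\right) \left(-17 - 4\right) = \left(-18 + s^{2}\right) \left(-21\right) = 378 - 21 s^{2}$)
$K = - \frac{124}{5}$ ($K = 2 - \frac{-399 - 3}{-15} = 2 - \left(-402\right) \left(- \frac{1}{15}\right) = 2 - \frac{134}{5} = - \frac{124}{5} \approx -24.8$)
$o{\left(34,10 \right)} \left(K + 607\right) = \left(378 - 21 \cdot 10^{2}\right) \left(- \frac{124}{5} + 607\right) = \left(378 - 2100\right) \frac{2911}{5} = \left(-1722\right) \frac{2911}{5} = - \frac{5012742}{5}$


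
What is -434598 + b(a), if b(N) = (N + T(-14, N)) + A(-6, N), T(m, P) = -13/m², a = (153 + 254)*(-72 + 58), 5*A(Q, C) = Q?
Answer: -431491321/980 ≈ -4.4030e+5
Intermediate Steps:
A(Q, C) = Q/5
a = -5698 (a = 407*(-14) = -5698)
T(m, P) = -13/m²
b(N) = -1241/980 + N (b(N) = (N - 13/(-14)²) + (⅕)*(-6) = (N - 13*1/196) - 6/5 = (N - 13/196) - 6/5 = (-13/196 + N) - 6/5 = -1241/980 + N)
-434598 + b(a) = -434598 + (-1241/980 - 5698) = -434598 - 5585281/980 = -431491321/980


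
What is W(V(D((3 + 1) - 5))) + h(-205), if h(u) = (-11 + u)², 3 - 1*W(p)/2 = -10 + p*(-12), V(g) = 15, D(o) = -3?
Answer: 47042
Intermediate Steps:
W(p) = 26 + 24*p (W(p) = 6 - 2*(-10 + p*(-12)) = 6 - 2*(-10 - 12*p) = 6 + (20 + 24*p) = 26 + 24*p)
W(V(D((3 + 1) - 5))) + h(-205) = (26 + 24*15) + (-11 - 205)² = (26 + 360) + (-216)² = 386 + 46656 = 47042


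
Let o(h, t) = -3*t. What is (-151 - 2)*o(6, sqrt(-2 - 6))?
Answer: 918*I*sqrt(2) ≈ 1298.2*I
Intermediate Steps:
(-151 - 2)*o(6, sqrt(-2 - 6)) = (-151 - 2)*(-3*sqrt(-2 - 6)) = -(-459)*sqrt(-8) = -(-459)*2*I*sqrt(2) = -(-918)*I*sqrt(2) = 918*I*sqrt(2)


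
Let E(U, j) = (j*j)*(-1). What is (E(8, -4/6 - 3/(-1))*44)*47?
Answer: -101332/9 ≈ -11259.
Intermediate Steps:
E(U, j) = -j² (E(U, j) = j²*(-1) = -j²)
(E(8, -4/6 - 3/(-1))*44)*47 = (-(-4/6 - 3/(-1))²*44)*47 = (-(-4*⅙ - 3*(-1))²*44)*47 = (-(-⅔ + 3)²*44)*47 = (-(7/3)²*44)*47 = (-1*49/9*44)*47 = -49/9*44*47 = -2156/9*47 = -101332/9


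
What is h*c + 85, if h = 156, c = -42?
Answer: -6467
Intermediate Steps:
h*c + 85 = 156*(-42) + 85 = -6552 + 85 = -6467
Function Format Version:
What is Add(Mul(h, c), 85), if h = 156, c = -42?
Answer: -6467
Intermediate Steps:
Add(Mul(h, c), 85) = Add(Mul(156, -42), 85) = Add(-6552, 85) = -6467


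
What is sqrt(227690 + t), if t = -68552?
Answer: 3*sqrt(17682) ≈ 398.92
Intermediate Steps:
sqrt(227690 + t) = sqrt(227690 - 68552) = sqrt(159138) = 3*sqrt(17682)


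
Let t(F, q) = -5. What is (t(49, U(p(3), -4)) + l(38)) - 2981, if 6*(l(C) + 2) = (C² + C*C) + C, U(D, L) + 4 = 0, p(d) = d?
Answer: -7501/3 ≈ -2500.3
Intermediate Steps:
U(D, L) = -4 (U(D, L) = -4 + 0 = -4)
l(C) = -2 + C²/3 + C/6 (l(C) = -2 + ((C² + C*C) + C)/6 = -2 + ((C² + C²) + C)/6 = -2 + (2*C² + C)/6 = -2 + (C + 2*C²)/6 = -2 + (C²/3 + C/6) = -2 + C²/3 + C/6)
(t(49, U(p(3), -4)) + l(38)) - 2981 = (-5 + (-2 + (⅓)*38² + (⅙)*38)) - 2981 = (-5 + (-2 + (⅓)*1444 + 19/3)) - 2981 = (-5 + (-2 + 1444/3 + 19/3)) - 2981 = (-5 + 1457/3) - 2981 = 1442/3 - 2981 = -7501/3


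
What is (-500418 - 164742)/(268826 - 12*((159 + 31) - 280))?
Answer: -332580/134953 ≈ -2.4644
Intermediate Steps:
(-500418 - 164742)/(268826 - 12*((159 + 31) - 280)) = -665160/(268826 - 12*(190 - 280)) = -665160/(268826 - 12*(-90)) = -665160/(268826 + 1080) = -665160/269906 = -665160*1/269906 = -332580/134953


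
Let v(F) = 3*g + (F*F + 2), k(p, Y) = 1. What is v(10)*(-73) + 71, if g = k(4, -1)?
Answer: -7594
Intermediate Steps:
g = 1
v(F) = 5 + F² (v(F) = 3*1 + (F*F + 2) = 3 + (F² + 2) = 3 + (2 + F²) = 5 + F²)
v(10)*(-73) + 71 = (5 + 10²)*(-73) + 71 = (5 + 100)*(-73) + 71 = 105*(-73) + 71 = -7665 + 71 = -7594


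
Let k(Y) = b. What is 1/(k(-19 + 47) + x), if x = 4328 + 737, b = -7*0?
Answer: 1/5065 ≈ 0.00019743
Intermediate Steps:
b = 0
k(Y) = 0
x = 5065
1/(k(-19 + 47) + x) = 1/(0 + 5065) = 1/5065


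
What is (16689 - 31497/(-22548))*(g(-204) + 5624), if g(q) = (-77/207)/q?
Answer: 1752469546622531/18669744 ≈ 9.3867e+7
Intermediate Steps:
g(q) = -77/(207*q) (g(q) = (-77*1/207)/q = -77/(207*q))
(16689 - 31497/(-22548))*(g(-204) + 5624) = (16689 - 31497/(-22548))*(-77/207/(-204) + 5624) = (16689 - 31497*(-1/22548))*(-77/207*(-1/204) + 5624) = (16689 + 10499/7516)*(77/42228 + 5624) = (125445023/7516)*(237490349/42228) = 1752469546622531/18669744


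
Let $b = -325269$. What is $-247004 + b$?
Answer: $-572273$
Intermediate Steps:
$-247004 + b = -247004 - 325269 = -572273$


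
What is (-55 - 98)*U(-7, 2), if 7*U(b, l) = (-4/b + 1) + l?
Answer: -3825/49 ≈ -78.061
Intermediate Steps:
U(b, l) = ⅐ - 4/(7*b) + l/7 (U(b, l) = ((-4/b + 1) + l)/7 = ((1 - 4/b) + l)/7 = (1 + l - 4/b)/7 = ⅐ - 4/(7*b) + l/7)
(-55 - 98)*U(-7, 2) = (-55 - 98)*((⅐)*(-4 - 7*(1 + 2))/(-7)) = -153*(-1)*(-4 - 7*3)/(7*7) = -153*(-1)*(-4 - 21)/(7*7) = -153*(-1)*(-25)/(7*7) = -153*25/49 = -3825/49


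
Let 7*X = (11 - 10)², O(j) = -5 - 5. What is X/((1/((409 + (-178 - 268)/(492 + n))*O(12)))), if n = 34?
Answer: -1073440/1841 ≈ -583.07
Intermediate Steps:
O(j) = -10
X = ⅐ (X = (11 - 10)²/7 = (⅐)*1² = (⅐)*1 = ⅐ ≈ 0.14286)
X/((1/((409 + (-178 - 268)/(492 + n))*O(12)))) = 1/(7*((1/((409 + (-178 - 268)/(492 + 34))*(-10))))) = 1/(7*((-⅒/(409 - 446/526)))) = 1/(7*((-⅒/(409 - 446*1/526)))) = 1/(7*((-⅒/(409 - 223/263)))) = 1/(7*((-⅒/(107344/263)))) = 1/(7*(((263/107344)*(-⅒)))) = 1/(7*(-263/1073440)) = (⅐)*(-1073440/263) = -1073440/1841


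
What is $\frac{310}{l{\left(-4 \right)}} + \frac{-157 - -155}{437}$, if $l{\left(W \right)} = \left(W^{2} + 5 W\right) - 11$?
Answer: $- \frac{27100}{1311} \approx -20.671$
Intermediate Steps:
$l{\left(W \right)} = -11 + W^{2} + 5 W$
$\frac{310}{l{\left(-4 \right)}} + \frac{-157 - -155}{437} = \frac{310}{-11 + \left(-4\right)^{2} + 5 \left(-4\right)} + \frac{-157 - -155}{437} = \frac{310}{-11 + 16 - 20} + \left(-157 + 155\right) \frac{1}{437} = \frac{310}{-15} - \frac{2}{437} = 310 \left(- \frac{1}{15}\right) - \frac{2}{437} = - \frac{62}{3} - \frac{2}{437} = - \frac{27100}{1311}$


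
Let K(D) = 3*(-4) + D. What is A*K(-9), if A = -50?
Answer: 1050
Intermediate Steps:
K(D) = -12 + D
A*K(-9) = -50*(-12 - 9) = -50*(-21) = 1050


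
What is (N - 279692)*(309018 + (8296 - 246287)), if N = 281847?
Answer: 153063185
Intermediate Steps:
(N - 279692)*(309018 + (8296 - 246287)) = (281847 - 279692)*(309018 + (8296 - 246287)) = 2155*(309018 - 237991) = 2155*71027 = 153063185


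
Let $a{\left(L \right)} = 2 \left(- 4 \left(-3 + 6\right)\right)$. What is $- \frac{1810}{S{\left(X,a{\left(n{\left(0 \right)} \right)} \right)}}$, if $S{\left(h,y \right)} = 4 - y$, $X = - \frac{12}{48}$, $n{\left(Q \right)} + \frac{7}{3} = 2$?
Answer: $- \frac{905}{14} \approx -64.643$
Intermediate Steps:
$n{\left(Q \right)} = - \frac{1}{3}$ ($n{\left(Q \right)} = - \frac{7}{3} + 2 = - \frac{1}{3}$)
$X = - \frac{1}{4}$ ($X = \left(-12\right) \frac{1}{48} = - \frac{1}{4} \approx -0.25$)
$a{\left(L \right)} = -24$ ($a{\left(L \right)} = 2 \left(\left(-4\right) 3\right) = 2 \left(-12\right) = -24$)
$- \frac{1810}{S{\left(X,a{\left(n{\left(0 \right)} \right)} \right)}} = - \frac{1810}{4 - -24} = - \frac{1810}{4 + 24} = - \frac{1810}{28} = \left(-1810\right) \frac{1}{28} = - \frac{905}{14}$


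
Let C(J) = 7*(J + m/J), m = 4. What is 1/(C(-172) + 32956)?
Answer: 43/1365329 ≈ 3.1494e-5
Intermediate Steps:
C(J) = 7*J + 28/J (C(J) = 7*(J + 4/J) = 7*J + 28/J)
1/(C(-172) + 32956) = 1/((7*(-172) + 28/(-172)) + 32956) = 1/((-1204 + 28*(-1/172)) + 32956) = 1/((-1204 - 7/43) + 32956) = 1/(-51779/43 + 32956) = 1/(1365329/43) = 43/1365329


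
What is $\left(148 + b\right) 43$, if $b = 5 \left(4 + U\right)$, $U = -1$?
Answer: $7009$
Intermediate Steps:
$b = 15$ ($b = 5 \left(4 - 1\right) = 5 \cdot 3 = 15$)
$\left(148 + b\right) 43 = \left(148 + 15\right) 43 = 163 \cdot 43 = 7009$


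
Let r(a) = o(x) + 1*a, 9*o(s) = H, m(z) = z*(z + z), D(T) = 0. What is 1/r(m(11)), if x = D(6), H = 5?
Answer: 9/2183 ≈ 0.0041228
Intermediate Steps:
m(z) = 2*z² (m(z) = z*(2*z) = 2*z²)
x = 0
o(s) = 5/9 (o(s) = (⅑)*5 = 5/9)
r(a) = 5/9 + a (r(a) = 5/9 + 1*a = 5/9 + a)
1/r(m(11)) = 1/(5/9 + 2*11²) = 1/(5/9 + 2*121) = 1/(5/9 + 242) = 1/(2183/9) = 9/2183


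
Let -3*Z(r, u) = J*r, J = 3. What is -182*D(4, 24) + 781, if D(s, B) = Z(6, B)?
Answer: 1873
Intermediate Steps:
Z(r, u) = -r
D(s, B) = -6 (D(s, B) = -1*6 = -6)
-182*D(4, 24) + 781 = -182*(-6) + 781 = 1092 + 781 = 1873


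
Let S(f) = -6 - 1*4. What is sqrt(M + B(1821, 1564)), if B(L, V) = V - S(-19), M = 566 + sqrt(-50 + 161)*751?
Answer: sqrt(2140 + 751*sqrt(111)) ≈ 100.26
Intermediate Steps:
S(f) = -10 (S(f) = -6 - 4 = -10)
M = 566 + 751*sqrt(111) (M = 566 + sqrt(111)*751 = 566 + 751*sqrt(111) ≈ 8478.3)
B(L, V) = 10 + V (B(L, V) = V - 1*(-10) = V + 10 = 10 + V)
sqrt(M + B(1821, 1564)) = sqrt((566 + 751*sqrt(111)) + (10 + 1564)) = sqrt((566 + 751*sqrt(111)) + 1574) = sqrt(2140 + 751*sqrt(111))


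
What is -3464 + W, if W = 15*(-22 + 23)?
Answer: -3449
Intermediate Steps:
W = 15 (W = 15*1 = 15)
-3464 + W = -3464 + 15 = -3449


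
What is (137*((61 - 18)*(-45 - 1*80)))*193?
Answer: -142120375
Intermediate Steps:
(137*((61 - 18)*(-45 - 1*80)))*193 = (137*(43*(-45 - 80)))*193 = (137*(43*(-125)))*193 = (137*(-5375))*193 = -736375*193 = -142120375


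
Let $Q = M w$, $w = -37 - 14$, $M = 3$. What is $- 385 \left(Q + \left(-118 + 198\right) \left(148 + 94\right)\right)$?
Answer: $-7394695$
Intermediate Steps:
$w = -51$ ($w = -37 - 14 = -51$)
$Q = -153$ ($Q = 3 \left(-51\right) = -153$)
$- 385 \left(Q + \left(-118 + 198\right) \left(148 + 94\right)\right) = - 385 \left(-153 + \left(-118 + 198\right) \left(148 + 94\right)\right) = - 385 \left(-153 + 80 \cdot 242\right) = - 385 \left(-153 + 19360\right) = \left(-385\right) 19207 = -7394695$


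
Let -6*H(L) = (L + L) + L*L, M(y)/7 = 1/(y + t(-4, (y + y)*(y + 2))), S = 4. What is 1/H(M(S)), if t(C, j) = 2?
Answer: -216/133 ≈ -1.6241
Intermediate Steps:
M(y) = 7/(2 + y) (M(y) = 7/(y + 2) = 7/(2 + y))
H(L) = -L/3 - L**2/6 (H(L) = -((L + L) + L*L)/6 = -(2*L + L**2)/6 = -(L**2 + 2*L)/6 = -L/3 - L**2/6)
1/H(M(S)) = 1/(-7/(2 + 4)*(2 + 7/(2 + 4))/6) = 1/(-7/6*(2 + 7/6)/6) = 1/(-7*(1/6)*(2 + 7*(1/6))/6) = 1/(-1/6*7/6*(2 + 7/6)) = 1/(-1/6*7/6*19/6) = 1/(-133/216) = -216/133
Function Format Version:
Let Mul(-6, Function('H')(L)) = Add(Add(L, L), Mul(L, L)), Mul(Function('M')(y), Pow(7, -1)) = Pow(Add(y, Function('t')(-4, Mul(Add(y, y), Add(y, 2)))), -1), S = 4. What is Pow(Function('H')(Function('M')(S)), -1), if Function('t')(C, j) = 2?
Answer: Rational(-216, 133) ≈ -1.6241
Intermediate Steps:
Function('M')(y) = Mul(7, Pow(Add(2, y), -1)) (Function('M')(y) = Mul(7, Pow(Add(y, 2), -1)) = Mul(7, Pow(Add(2, y), -1)))
Function('H')(L) = Add(Mul(Rational(-1, 3), L), Mul(Rational(-1, 6), Pow(L, 2))) (Function('H')(L) = Mul(Rational(-1, 6), Add(Add(L, L), Mul(L, L))) = Mul(Rational(-1, 6), Add(Mul(2, L), Pow(L, 2))) = Mul(Rational(-1, 6), Add(Pow(L, 2), Mul(2, L))) = Add(Mul(Rational(-1, 3), L), Mul(Rational(-1, 6), Pow(L, 2))))
Pow(Function('H')(Function('M')(S)), -1) = Pow(Mul(Rational(-1, 6), Mul(7, Pow(Add(2, 4), -1)), Add(2, Mul(7, Pow(Add(2, 4), -1)))), -1) = Pow(Mul(Rational(-1, 6), Mul(7, Pow(6, -1)), Add(2, Mul(7, Pow(6, -1)))), -1) = Pow(Mul(Rational(-1, 6), Mul(7, Rational(1, 6)), Add(2, Mul(7, Rational(1, 6)))), -1) = Pow(Mul(Rational(-1, 6), Rational(7, 6), Add(2, Rational(7, 6))), -1) = Pow(Mul(Rational(-1, 6), Rational(7, 6), Rational(19, 6)), -1) = Pow(Rational(-133, 216), -1) = Rational(-216, 133)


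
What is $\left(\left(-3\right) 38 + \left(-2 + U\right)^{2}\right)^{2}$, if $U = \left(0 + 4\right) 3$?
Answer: $196$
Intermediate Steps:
$U = 12$ ($U = 4 \cdot 3 = 12$)
$\left(\left(-3\right) 38 + \left(-2 + U\right)^{2}\right)^{2} = \left(\left(-3\right) 38 + \left(-2 + 12\right)^{2}\right)^{2} = \left(-114 + 10^{2}\right)^{2} = \left(-114 + 100\right)^{2} = \left(-14\right)^{2} = 196$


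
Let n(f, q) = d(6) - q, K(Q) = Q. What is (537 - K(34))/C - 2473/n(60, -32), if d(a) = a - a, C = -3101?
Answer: -7684869/99232 ≈ -77.443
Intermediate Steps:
d(a) = 0
n(f, q) = -q (n(f, q) = 0 - q = -q)
(537 - K(34))/C - 2473/n(60, -32) = (537 - 1*34)/(-3101) - 2473/((-1*(-32))) = (537 - 34)*(-1/3101) - 2473/32 = 503*(-1/3101) - 2473*1/32 = -503/3101 - 2473/32 = -7684869/99232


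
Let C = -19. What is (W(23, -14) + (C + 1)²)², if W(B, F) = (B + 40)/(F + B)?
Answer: 109561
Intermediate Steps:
W(B, F) = (40 + B)/(B + F)
(W(23, -14) + (C + 1)²)² = ((40 + 23)/(23 - 14) + (-19 + 1)²)² = (63/9 + (-18)²)² = ((⅑)*63 + 324)² = (7 + 324)² = 331² = 109561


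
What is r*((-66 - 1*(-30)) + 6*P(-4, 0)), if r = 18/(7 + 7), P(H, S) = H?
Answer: -540/7 ≈ -77.143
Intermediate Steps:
r = 9/7 (r = 18/14 = (1/14)*18 = 9/7 ≈ 1.2857)
r*((-66 - 1*(-30)) + 6*P(-4, 0)) = 9*((-66 - 1*(-30)) + 6*(-4))/7 = 9*((-66 + 30) - 24)/7 = 9*(-36 - 24)/7 = (9/7)*(-60) = -540/7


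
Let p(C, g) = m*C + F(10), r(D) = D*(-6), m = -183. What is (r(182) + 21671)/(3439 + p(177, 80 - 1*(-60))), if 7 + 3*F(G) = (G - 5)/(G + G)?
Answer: -6332/8909 ≈ -0.71074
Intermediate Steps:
F(G) = -7/3 + (-5 + G)/(6*G) (F(G) = -7/3 + ((G - 5)/(G + G))/3 = -7/3 + ((-5 + G)/((2*G)))/3 = -7/3 + ((-5 + G)*(1/(2*G)))/3 = -7/3 + ((-5 + G)/(2*G))/3 = -7/3 + (-5 + G)/(6*G))
r(D) = -6*D
p(C, g) = -9/4 - 183*C (p(C, g) = -183*C + (⅙)*(-5 - 13*10)/10 = -183*C + (⅙)*(⅒)*(-5 - 130) = -183*C + (⅙)*(⅒)*(-135) = -183*C - 9/4 = -9/4 - 183*C)
(r(182) + 21671)/(3439 + p(177, 80 - 1*(-60))) = (-6*182 + 21671)/(3439 + (-9/4 - 183*177)) = (-1092 + 21671)/(3439 + (-9/4 - 32391)) = 20579/(3439 - 129573/4) = 20579/(-115817/4) = 20579*(-4/115817) = -6332/8909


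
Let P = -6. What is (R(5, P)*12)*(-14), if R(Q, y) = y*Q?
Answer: 5040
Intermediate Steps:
R(Q, y) = Q*y
(R(5, P)*12)*(-14) = ((5*(-6))*12)*(-14) = -30*12*(-14) = -360*(-14) = 5040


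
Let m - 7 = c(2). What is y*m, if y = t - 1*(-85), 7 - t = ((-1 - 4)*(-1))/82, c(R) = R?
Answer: 67851/82 ≈ 827.45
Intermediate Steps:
m = 9 (m = 7 + 2 = 9)
t = 569/82 (t = 7 - (-1 - 4)*(-1)/82 = 7 - (-5*(-1))/82 = 7 - 5/82 = 569/82 ≈ 6.9390)
y = 7539/82 (y = 569/82 - 1*(-85) = 569/82 + 85 = 7539/82 ≈ 91.939)
y*m = (7539/82)*9 = 67851/82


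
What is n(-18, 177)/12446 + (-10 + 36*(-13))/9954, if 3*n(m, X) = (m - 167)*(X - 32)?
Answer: -6782467/8849106 ≈ -0.76646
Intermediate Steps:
n(m, X) = (-167 + m)*(-32 + X)/3 (n(m, X) = ((m - 167)*(X - 32))/3 = ((-167 + m)*(-32 + X))/3 = (-167 + m)*(-32 + X)/3)
n(-18, 177)/12446 + (-10 + 36*(-13))/9954 = (5344/3 - 167/3*177 - 32/3*(-18) + (1/3)*177*(-18))/12446 + (-10 + 36*(-13))/9954 = (5344/3 - 9853 + 192 - 1062)*(1/12446) + (-10 - 468)*(1/9954) = -26825/3*1/12446 - 478*1/9954 = -26825/37338 - 239/4977 = -6782467/8849106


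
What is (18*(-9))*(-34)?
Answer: 5508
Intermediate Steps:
(18*(-9))*(-34) = -162*(-34) = 5508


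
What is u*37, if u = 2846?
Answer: 105302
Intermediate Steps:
u*37 = 2846*37 = 105302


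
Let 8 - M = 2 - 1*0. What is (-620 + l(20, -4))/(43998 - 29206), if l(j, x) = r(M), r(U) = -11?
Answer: -631/14792 ≈ -0.042658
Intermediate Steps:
M = 6 (M = 8 - (2 - 1*0) = 8 - (2 + 0) = 8 - 1*2 = 8 - 2 = 6)
l(j, x) = -11
(-620 + l(20, -4))/(43998 - 29206) = (-620 - 11)/(43998 - 29206) = -631/14792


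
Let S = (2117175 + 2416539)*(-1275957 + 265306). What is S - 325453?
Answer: -4582002913267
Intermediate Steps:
S = -4582002587814 (S = 4533714*(-1010651) = -4582002587814)
S - 325453 = -4582002587814 - 325453 = -4582002913267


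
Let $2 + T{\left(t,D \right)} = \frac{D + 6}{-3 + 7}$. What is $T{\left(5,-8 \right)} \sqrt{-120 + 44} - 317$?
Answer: $-317 - 5 i \sqrt{19} \approx -317.0 - 21.794 i$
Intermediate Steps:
$T{\left(t,D \right)} = - \frac{1}{2} + \frac{D}{4}$ ($T{\left(t,D \right)} = -2 + \frac{D + 6}{-3 + 7} = -2 + \frac{6 + D}{4} = -2 + \left(6 + D\right) \frac{1}{4} = -2 + \left(\frac{3}{2} + \frac{D}{4}\right) = - \frac{1}{2} + \frac{D}{4}$)
$T{\left(5,-8 \right)} \sqrt{-120 + 44} - 317 = \left(- \frac{1}{2} + \frac{1}{4} \left(-8\right)\right) \sqrt{-120 + 44} - 317 = \left(- \frac{1}{2} - 2\right) \sqrt{-76} - 317 = - \frac{5 \cdot 2 i \sqrt{19}}{2} - 317 = - 5 i \sqrt{19} - 317 = -317 - 5 i \sqrt{19}$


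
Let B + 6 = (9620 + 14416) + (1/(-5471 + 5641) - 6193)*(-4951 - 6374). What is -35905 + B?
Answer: 2384208635/34 ≈ 7.0124e+7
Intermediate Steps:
B = 2385429405/34 (B = -6 + ((9620 + 14416) + (1/(-5471 + 5641) - 6193)*(-4951 - 6374)) = -6 + (24036 + (1/170 - 6193)*(-11325)) = -6 + (24036 - 1052809/170*(-11325)) = -6 + (24036 + 2384612385/34) = -6 + 2385429609/34 = 2385429405/34 ≈ 7.0160e+7)
-35905 + B = -35905 + 2385429405/34 = 2384208635/34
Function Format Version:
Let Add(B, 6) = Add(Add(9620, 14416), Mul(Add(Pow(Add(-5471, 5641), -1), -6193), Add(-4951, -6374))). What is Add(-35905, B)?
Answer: Rational(2384208635, 34) ≈ 7.0124e+7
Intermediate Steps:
B = Rational(2385429405, 34) (B = Add(-6, Add(Add(9620, 14416), Mul(Add(Pow(Add(-5471, 5641), -1), -6193), Add(-4951, -6374)))) = Add(-6, Add(24036, Mul(Add(Pow(170, -1), -6193), -11325))) = Add(-6, Add(24036, Mul(Add(Rational(1, 170), -6193), -11325))) = Add(-6, Add(24036, Mul(Rational(-1052809, 170), -11325))) = Add(-6, Add(24036, Rational(2384612385, 34))) = Add(-6, Rational(2385429609, 34)) = Rational(2385429405, 34) ≈ 7.0160e+7)
Add(-35905, B) = Add(-35905, Rational(2385429405, 34)) = Rational(2384208635, 34)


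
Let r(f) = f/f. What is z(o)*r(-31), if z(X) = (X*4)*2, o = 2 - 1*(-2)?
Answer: 32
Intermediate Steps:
r(f) = 1
o = 4 (o = 2 + 2 = 4)
z(X) = 8*X (z(X) = (4*X)*2 = 8*X)
z(o)*r(-31) = (8*4)*1 = 32*1 = 32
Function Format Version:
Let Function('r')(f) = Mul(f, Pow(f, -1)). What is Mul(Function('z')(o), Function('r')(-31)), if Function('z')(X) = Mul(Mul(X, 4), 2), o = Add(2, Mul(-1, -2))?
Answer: 32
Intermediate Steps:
Function('r')(f) = 1
o = 4 (o = Add(2, 2) = 4)
Function('z')(X) = Mul(8, X) (Function('z')(X) = Mul(Mul(4, X), 2) = Mul(8, X))
Mul(Function('z')(o), Function('r')(-31)) = Mul(Mul(8, 4), 1) = Mul(32, 1) = 32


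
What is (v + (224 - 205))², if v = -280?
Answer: 68121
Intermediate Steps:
(v + (224 - 205))² = (-280 + (224 - 205))² = (-280 + 19)² = (-261)² = 68121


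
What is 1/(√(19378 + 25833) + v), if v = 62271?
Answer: 62271/3877632230 - √45211/3877632230 ≈ 1.6004e-5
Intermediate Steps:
1/(√(19378 + 25833) + v) = 1/(√(19378 + 25833) + 62271) = 1/(√45211 + 62271) = 1/(62271 + √45211)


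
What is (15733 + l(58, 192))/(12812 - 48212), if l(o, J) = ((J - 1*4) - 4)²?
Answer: -49589/35400 ≈ -1.4008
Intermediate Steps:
l(o, J) = (-8 + J)² (l(o, J) = ((J - 4) - 4)² = ((-4 + J) - 4)² = (-8 + J)²)
(15733 + l(58, 192))/(12812 - 48212) = (15733 + (-8 + 192)²)/(12812 - 48212) = (15733 + 184²)/(-35400) = (15733 + 33856)*(-1/35400) = 49589*(-1/35400) = -49589/35400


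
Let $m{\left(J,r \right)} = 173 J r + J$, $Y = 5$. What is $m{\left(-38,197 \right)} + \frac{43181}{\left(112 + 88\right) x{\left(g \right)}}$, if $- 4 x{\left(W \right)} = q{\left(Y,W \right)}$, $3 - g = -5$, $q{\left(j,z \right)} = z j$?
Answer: $- \frac{2590275181}{2000} \approx -1.2951 \cdot 10^{6}$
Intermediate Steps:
$q{\left(j,z \right)} = j z$
$m{\left(J,r \right)} = J + 173 J r$ ($m{\left(J,r \right)} = 173 J r + J = J + 173 J r$)
$g = 8$ ($g = 3 - -5 = 3 + 5 = 8$)
$x{\left(W \right)} = - \frac{5 W}{4}$
$m{\left(-38,197 \right)} + \frac{43181}{\left(112 + 88\right) x{\left(g \right)}} = - 38 \left(1 + 173 \cdot 197\right) + \frac{43181}{\left(112 + 88\right) \left(\left(- \frac{5}{4}\right) 8\right)} = - 38 \left(1 + 34081\right) + \frac{43181}{200 \left(-10\right)} = \left(-38\right) 34082 + \frac{43181}{-2000} = -1295116 + 43181 \left(- \frac{1}{2000}\right) = -1295116 - \frac{43181}{2000} = - \frac{2590275181}{2000}$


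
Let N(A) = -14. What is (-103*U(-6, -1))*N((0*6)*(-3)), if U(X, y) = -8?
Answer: -11536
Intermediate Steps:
(-103*U(-6, -1))*N((0*6)*(-3)) = -103*(-8)*(-14) = 824*(-14) = -11536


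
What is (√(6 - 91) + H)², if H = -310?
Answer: (310 - I*√85)² ≈ 96015.0 - 5716.1*I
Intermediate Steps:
(√(6 - 91) + H)² = (√(6 - 91) - 310)² = (√(-85) - 310)² = (I*√85 - 310)² = (-310 + I*√85)²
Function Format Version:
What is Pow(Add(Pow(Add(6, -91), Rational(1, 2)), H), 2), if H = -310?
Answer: Pow(Add(310, Mul(-1, I, Pow(85, Rational(1, 2)))), 2) ≈ Add(96015., Mul(-5716.1, I))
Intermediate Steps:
Pow(Add(Pow(Add(6, -91), Rational(1, 2)), H), 2) = Pow(Add(Pow(Add(6, -91), Rational(1, 2)), -310), 2) = Pow(Add(Pow(-85, Rational(1, 2)), -310), 2) = Pow(Add(Mul(I, Pow(85, Rational(1, 2))), -310), 2) = Pow(Add(-310, Mul(I, Pow(85, Rational(1, 2)))), 2)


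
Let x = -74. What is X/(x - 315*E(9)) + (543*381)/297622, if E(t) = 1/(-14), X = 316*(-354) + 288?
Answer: 66436253493/30655066 ≈ 2167.2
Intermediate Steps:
X = -111576 (X = -111864 + 288 = -111576)
E(t) = -1/14
X/(x - 315*E(9)) + (543*381)/297622 = -111576/(-74 - 315*(-1/14)) + (543*381)/297622 = -111576/(-74 + 45/2) + 206883*(1/297622) = -111576/(-103/2) + 206883/297622 = -111576*(-2/103) + 206883/297622 = 223152/103 + 206883/297622 = 66436253493/30655066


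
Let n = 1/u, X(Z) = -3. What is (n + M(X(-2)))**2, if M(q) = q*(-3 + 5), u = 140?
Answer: 703921/19600 ≈ 35.914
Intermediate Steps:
M(q) = 2*q (M(q) = q*2 = 2*q)
n = 1/140 ≈ 0.0071429
(n + M(X(-2)))**2 = (1/140 + 2*(-3))**2 = (1/140 - 6)**2 = (-839/140)**2 = 703921/19600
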